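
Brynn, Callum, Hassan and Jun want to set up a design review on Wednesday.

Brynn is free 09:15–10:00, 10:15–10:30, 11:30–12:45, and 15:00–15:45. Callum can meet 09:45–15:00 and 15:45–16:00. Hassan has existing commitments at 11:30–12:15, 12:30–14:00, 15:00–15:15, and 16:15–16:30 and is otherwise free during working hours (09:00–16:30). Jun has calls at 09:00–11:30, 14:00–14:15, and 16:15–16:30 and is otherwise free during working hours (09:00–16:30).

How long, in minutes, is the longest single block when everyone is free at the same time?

15 minutes

Hassan free within 09:00–16:30: 09:00–11:30, 12:15–12:30, 14:00–15:00, 15:15–16:15.
Jun free within 09:00–16:30: 11:30–14:00, 14:15–16:15.
Brynn ∩ Callum: 09:45–10:00, 10:15–10:30, 11:30–12:45.
Brynn ∩ Callum ∩ Hassan: 09:45–10:00, 10:15–10:30, 12:15–12:30.
Brynn ∩ Callum ∩ Hassan ∩ Jun: 12:15–12:30.
Single common window of 15 minutes.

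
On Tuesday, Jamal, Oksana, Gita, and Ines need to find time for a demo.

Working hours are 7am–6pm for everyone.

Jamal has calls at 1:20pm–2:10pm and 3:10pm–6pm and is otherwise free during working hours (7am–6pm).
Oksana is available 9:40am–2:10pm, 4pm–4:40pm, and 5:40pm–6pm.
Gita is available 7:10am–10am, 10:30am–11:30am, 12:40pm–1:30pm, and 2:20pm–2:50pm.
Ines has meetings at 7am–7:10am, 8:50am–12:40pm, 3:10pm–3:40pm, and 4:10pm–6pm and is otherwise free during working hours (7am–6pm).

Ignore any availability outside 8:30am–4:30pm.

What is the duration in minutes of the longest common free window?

40 minutes

Jamal free within 07:00–18:00: 07:00–13:20, 14:10–15:10.
Ines free within 07:00–18:00: 07:10–08:50, 12:40–15:10, 15:40–16:10.
Jamal ∩ Oksana: 09:40–13:20.
Jamal ∩ Oksana ∩ Gita: 09:40–10:00, 10:30–11:30, 12:40–13:20.
Jamal ∩ Oksana ∩ Gita ∩ Ines: 12:40–13:20.
Restricted to 08:30–16:30: 12:40–13:20.
Single common window of 40 minutes.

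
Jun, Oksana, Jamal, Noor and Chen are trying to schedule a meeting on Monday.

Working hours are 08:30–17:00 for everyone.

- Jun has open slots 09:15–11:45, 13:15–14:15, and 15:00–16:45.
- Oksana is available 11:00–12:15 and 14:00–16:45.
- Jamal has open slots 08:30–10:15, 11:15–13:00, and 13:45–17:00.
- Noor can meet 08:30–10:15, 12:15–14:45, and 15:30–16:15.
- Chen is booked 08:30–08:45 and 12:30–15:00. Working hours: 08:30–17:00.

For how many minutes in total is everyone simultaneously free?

Chen free within 08:30–17:00: 08:45–12:30, 15:00–17:00.
Jun ∩ Oksana: 11:00–11:45, 14:00–14:15, 15:00–16:45.
Jun ∩ Oksana ∩ Jamal: 11:15–11:45, 14:00–14:15, 15:00–16:45.
Jun ∩ Oksana ∩ Jamal ∩ Noor: 14:00–14:15, 15:30–16:15.
Jun ∩ Oksana ∩ Jamal ∩ Noor ∩ Chen: 15:30–16:15.
Total common minutes: 45.

45 minutes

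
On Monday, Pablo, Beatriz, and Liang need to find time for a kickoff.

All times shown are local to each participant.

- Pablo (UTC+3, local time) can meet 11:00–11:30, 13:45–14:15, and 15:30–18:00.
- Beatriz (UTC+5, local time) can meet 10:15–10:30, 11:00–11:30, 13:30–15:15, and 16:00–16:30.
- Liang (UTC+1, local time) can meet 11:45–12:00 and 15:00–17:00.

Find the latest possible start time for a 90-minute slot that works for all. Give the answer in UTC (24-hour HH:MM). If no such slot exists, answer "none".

Pablo → UTC: 08:00–08:30, 10:45–11:15, 12:30–15:00.
Beatriz → UTC: 05:15–05:30, 06:00–06:30, 08:30–10:15, 11:00–11:30.
Liang → UTC: 10:45–11:00, 14:00–16:00.
Pablo ∩ Beatriz: 11:00–11:15.
Pablo ∩ Beatriz ∩ Liang: (none).
Windows ≥ 90 min: (none).

none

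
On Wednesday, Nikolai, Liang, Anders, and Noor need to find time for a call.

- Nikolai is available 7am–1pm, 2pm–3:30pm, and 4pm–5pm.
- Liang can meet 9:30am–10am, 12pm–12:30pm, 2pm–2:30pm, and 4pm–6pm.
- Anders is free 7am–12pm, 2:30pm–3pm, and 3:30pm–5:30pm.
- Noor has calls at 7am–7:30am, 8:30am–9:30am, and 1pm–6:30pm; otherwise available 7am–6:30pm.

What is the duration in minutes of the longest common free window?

Noor free within 07:00–18:30: 07:30–08:30, 09:30–13:00.
Nikolai ∩ Liang: 09:30–10:00, 12:00–12:30, 14:00–14:30, 16:00–17:00.
Nikolai ∩ Liang ∩ Anders: 09:30–10:00, 16:00–17:00.
Nikolai ∩ Liang ∩ Anders ∩ Noor: 09:30–10:00.
Single common window of 30 minutes.

30 minutes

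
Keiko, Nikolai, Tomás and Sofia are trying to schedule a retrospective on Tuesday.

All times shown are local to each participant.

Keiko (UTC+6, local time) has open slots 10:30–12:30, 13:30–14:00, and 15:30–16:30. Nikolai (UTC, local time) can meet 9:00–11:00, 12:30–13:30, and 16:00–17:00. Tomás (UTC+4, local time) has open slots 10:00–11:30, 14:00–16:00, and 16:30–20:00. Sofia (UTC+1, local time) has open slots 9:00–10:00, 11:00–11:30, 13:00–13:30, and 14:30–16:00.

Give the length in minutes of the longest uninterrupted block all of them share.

Keiko → UTC: 04:30–06:30, 07:30–08:00, 09:30–10:30.
Nikolai → UTC: 09:00–11:00, 12:30–13:30, 16:00–17:00.
Tomás → UTC: 06:00–07:30, 10:00–12:00, 12:30–16:00.
Sofia → UTC: 08:00–09:00, 10:00–10:30, 12:00–12:30, 13:30–15:00.
Keiko ∩ Nikolai: 09:30–10:30.
Keiko ∩ Nikolai ∩ Tomás: 10:00–10:30.
Keiko ∩ Nikolai ∩ Tomás ∩ Sofia: 10:00–10:30.
Single common window of 30 minutes.

30 minutes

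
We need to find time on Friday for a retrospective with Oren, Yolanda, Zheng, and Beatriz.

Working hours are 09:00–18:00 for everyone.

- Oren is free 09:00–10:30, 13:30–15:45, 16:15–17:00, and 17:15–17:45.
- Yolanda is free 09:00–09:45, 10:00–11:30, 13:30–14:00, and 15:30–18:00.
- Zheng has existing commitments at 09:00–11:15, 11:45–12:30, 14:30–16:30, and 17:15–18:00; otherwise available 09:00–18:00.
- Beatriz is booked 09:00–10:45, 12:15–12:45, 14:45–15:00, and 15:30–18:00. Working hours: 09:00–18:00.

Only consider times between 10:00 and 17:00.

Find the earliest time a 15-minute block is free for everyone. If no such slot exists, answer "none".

13:30

Zheng free within 09:00–18:00: 11:15–11:45, 12:30–14:30, 16:30–17:15.
Beatriz free within 09:00–18:00: 10:45–12:15, 12:45–14:45, 15:00–15:30.
Oren ∩ Yolanda: 09:00–09:45, 10:00–10:30, 13:30–14:00, 15:30–15:45, 16:15–17:00, 17:15–17:45.
Oren ∩ Yolanda ∩ Zheng: 13:30–14:00, 16:30–17:00.
Oren ∩ Yolanda ∩ Zheng ∩ Beatriz: 13:30–14:00.
Restricted to 10:00–17:00: 13:30–14:00.
Windows ≥ 15 min: 13:30–14:00.
Earliest such window starts at 13:30.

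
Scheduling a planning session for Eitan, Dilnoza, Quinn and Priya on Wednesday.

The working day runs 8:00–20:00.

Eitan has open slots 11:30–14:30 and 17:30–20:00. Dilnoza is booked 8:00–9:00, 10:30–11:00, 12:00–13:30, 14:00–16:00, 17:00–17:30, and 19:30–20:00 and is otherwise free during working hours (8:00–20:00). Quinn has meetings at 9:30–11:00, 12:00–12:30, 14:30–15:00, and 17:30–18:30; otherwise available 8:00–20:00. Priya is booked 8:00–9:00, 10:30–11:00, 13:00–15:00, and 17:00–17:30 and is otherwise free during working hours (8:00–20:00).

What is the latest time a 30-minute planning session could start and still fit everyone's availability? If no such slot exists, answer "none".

19:00

Dilnoza free within 08:00–20:00: 09:00–10:30, 11:00–12:00, 13:30–14:00, 16:00–17:00, 17:30–19:30.
Quinn free within 08:00–20:00: 08:00–09:30, 11:00–12:00, 12:30–14:30, 15:00–17:30, 18:30–20:00.
Priya free within 08:00–20:00: 09:00–10:30, 11:00–13:00, 15:00–17:00, 17:30–20:00.
Eitan ∩ Dilnoza: 11:30–12:00, 13:30–14:00, 17:30–19:30.
Eitan ∩ Dilnoza ∩ Quinn: 11:30–12:00, 13:30–14:00, 18:30–19:30.
Eitan ∩ Dilnoza ∩ Quinn ∩ Priya: 11:30–12:00, 18:30–19:30.
Windows ≥ 30 min: 11:30–12:00, 18:30–19:30.
Latest start in the last window 18:30–19:30 is 19:30 − 30 min = 19:00.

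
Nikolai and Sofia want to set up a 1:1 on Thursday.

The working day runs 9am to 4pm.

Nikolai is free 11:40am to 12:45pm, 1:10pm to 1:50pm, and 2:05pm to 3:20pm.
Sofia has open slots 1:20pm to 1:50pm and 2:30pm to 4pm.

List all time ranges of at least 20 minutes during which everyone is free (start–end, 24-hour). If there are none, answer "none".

Nikolai ∩ Sofia: 13:20–13:50, 14:30–15:20.
Windows ≥ 20 min: 13:20–13:50, 14:30–15:20.

13:20–13:50, 14:30–15:20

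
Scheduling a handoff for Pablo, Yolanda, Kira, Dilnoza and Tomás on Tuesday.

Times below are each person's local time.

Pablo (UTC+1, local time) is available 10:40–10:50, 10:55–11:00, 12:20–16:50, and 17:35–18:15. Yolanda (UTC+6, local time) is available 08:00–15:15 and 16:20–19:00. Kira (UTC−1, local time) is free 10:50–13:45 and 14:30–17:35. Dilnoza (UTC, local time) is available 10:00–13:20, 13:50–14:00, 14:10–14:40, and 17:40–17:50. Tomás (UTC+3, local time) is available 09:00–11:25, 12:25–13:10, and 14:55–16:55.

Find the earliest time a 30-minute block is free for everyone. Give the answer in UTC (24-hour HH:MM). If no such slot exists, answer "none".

Pablo → UTC: 09:40–09:50, 09:55–10:00, 11:20–15:50, 16:35–17:15.
Yolanda → UTC: 02:00–09:15, 10:20–13:00.
Kira → UTC: 11:50–14:45, 15:30–18:35.
Dilnoza → UTC: 10:00–13:20, 13:50–14:00, 14:10–14:40, 17:40–17:50.
Tomás → UTC: 06:00–08:25, 09:25–10:10, 11:55–13:55.
Pablo ∩ Yolanda: 11:20–13:00.
Pablo ∩ Yolanda ∩ Kira: 11:50–13:00.
Pablo ∩ Yolanda ∩ Kira ∩ Dilnoza: 11:50–13:00.
Pablo ∩ Yolanda ∩ Kira ∩ Dilnoza ∩ Tomás: 11:55–13:00.
Windows ≥ 30 min: 11:55–13:00.
Earliest such window starts at 11:55.

11:55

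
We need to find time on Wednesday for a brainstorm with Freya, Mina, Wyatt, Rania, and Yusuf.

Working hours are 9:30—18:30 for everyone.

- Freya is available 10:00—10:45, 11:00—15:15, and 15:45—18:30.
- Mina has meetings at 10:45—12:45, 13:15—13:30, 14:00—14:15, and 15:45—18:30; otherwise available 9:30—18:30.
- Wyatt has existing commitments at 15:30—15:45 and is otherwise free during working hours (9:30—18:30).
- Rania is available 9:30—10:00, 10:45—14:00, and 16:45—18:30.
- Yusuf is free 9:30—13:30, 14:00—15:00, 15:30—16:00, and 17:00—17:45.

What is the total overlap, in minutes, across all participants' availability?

30 minutes

Mina free within 09:30–18:30: 09:30–10:45, 12:45–13:15, 13:30–14:00, 14:15–15:45.
Wyatt free within 09:30–18:30: 09:30–15:30, 15:45–18:30.
Freya ∩ Mina: 10:00–10:45, 12:45–13:15, 13:30–14:00, 14:15–15:15.
Freya ∩ Mina ∩ Wyatt: 10:00–10:45, 12:45–13:15, 13:30–14:00, 14:15–15:15.
Freya ∩ Mina ∩ Wyatt ∩ Rania: 12:45–13:15, 13:30–14:00.
Freya ∩ Mina ∩ Wyatt ∩ Rania ∩ Yusuf: 12:45–13:15.
Total common minutes: 30.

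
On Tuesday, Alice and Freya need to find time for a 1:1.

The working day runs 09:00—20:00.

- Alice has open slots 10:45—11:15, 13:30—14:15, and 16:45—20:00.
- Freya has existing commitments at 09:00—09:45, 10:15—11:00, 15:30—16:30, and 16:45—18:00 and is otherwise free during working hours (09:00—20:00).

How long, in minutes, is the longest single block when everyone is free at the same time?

Freya free within 09:00–20:00: 09:45–10:15, 11:00–15:30, 16:30–16:45, 18:00–20:00.
Alice ∩ Freya: 11:00–11:15, 13:30–14:15, 18:00–20:00.
Common window lengths: 15, 45, 120 min; longest is 120.

120 minutes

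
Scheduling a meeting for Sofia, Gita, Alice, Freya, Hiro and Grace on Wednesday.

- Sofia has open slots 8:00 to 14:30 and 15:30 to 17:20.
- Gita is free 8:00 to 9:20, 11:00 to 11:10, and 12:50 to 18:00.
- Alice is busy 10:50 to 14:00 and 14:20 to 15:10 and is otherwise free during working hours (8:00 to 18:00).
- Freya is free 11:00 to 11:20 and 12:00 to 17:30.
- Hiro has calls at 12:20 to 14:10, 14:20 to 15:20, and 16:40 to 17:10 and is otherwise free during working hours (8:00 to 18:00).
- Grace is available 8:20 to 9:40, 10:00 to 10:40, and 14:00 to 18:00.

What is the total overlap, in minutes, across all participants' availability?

Alice free within 08:00–18:00: 08:00–10:50, 14:00–14:20, 15:10–18:00.
Hiro free within 08:00–18:00: 08:00–12:20, 14:10–14:20, 15:20–16:40, 17:10–18:00.
Sofia ∩ Gita: 08:00–09:20, 11:00–11:10, 12:50–14:30, 15:30–17:20.
Sofia ∩ Gita ∩ Alice: 08:00–09:20, 14:00–14:20, 15:30–17:20.
Sofia ∩ Gita ∩ Alice ∩ Freya: 14:00–14:20, 15:30–17:20.
Sofia ∩ Gita ∩ Alice ∩ Freya ∩ Hiro: 14:10–14:20, 15:30–16:40, 17:10–17:20.
Sofia ∩ Gita ∩ Alice ∩ Freya ∩ Hiro ∩ Grace: 14:10–14:20, 15:30–16:40, 17:10–17:20.
Total common minutes: 10 + 70 + 10 = 90.

90 minutes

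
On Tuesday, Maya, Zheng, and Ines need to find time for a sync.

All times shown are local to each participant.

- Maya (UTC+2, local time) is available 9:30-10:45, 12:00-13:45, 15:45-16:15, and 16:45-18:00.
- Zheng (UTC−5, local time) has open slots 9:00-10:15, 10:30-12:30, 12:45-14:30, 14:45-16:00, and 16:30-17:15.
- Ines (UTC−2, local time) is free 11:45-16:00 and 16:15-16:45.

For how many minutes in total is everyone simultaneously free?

Maya → UTC: 07:30–08:45, 10:00–11:45, 13:45–14:15, 14:45–16:00.
Zheng → UTC: 14:00–15:15, 15:30–17:30, 17:45–19:30, 19:45–21:00, 21:30–22:15.
Ines → UTC: 13:45–18:00, 18:15–18:45.
Maya ∩ Zheng: 14:00–14:15, 14:45–15:15, 15:30–16:00.
Maya ∩ Zheng ∩ Ines: 14:00–14:15, 14:45–15:15, 15:30–16:00.
Total common minutes: 15 + 30 + 30 = 75.

75 minutes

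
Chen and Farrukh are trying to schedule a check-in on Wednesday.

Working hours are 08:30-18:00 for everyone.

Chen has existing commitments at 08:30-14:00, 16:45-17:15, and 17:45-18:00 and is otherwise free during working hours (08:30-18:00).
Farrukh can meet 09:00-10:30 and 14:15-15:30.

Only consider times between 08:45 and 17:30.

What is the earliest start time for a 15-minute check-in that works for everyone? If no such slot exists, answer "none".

Chen free within 08:30–18:00: 14:00–16:45, 17:15–17:45.
Chen ∩ Farrukh: 14:15–15:30.
Restricted to 08:45–17:30: 14:15–15:30.
Windows ≥ 15 min: 14:15–15:30.
Earliest such window starts at 14:15.

14:15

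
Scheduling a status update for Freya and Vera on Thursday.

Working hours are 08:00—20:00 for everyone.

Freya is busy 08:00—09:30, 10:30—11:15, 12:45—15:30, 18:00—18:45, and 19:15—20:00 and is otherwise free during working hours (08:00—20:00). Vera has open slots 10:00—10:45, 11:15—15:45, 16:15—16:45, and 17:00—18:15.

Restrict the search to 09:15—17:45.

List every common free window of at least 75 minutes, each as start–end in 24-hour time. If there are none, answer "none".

Freya free within 08:00–20:00: 09:30–10:30, 11:15–12:45, 15:30–18:00, 18:45–19:15.
Freya ∩ Vera: 10:00–10:30, 11:15–12:45, 15:30–15:45, 16:15–16:45, 17:00–18:00.
Restricted to 09:15–17:45: 10:00–10:30, 11:15–12:45, 15:30–15:45, 16:15–16:45, 17:00–17:45.
Windows ≥ 75 min: 11:15–12:45.

11:15–12:45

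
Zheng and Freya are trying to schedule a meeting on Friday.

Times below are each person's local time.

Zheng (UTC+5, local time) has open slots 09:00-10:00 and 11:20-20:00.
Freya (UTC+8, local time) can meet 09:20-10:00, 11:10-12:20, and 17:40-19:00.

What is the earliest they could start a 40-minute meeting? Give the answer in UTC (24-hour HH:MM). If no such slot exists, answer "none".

Zheng → UTC: 04:00–05:00, 06:20–15:00.
Freya → UTC: 01:20–02:00, 03:10–04:20, 09:40–11:00.
Zheng ∩ Freya: 04:00–04:20, 09:40–11:00.
Windows ≥ 40 min: 09:40–11:00.
Earliest such window starts at 09:40.

09:40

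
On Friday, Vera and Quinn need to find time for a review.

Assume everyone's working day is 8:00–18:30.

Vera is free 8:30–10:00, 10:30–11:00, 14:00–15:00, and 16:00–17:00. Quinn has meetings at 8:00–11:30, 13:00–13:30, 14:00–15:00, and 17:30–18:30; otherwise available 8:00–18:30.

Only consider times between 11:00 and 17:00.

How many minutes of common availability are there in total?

60 minutes

Quinn free within 08:00–18:30: 11:30–13:00, 13:30–14:00, 15:00–17:30.
Vera ∩ Quinn: 16:00–17:00.
Restricted to 11:00–17:00: 16:00–17:00.
Total common minutes: 60.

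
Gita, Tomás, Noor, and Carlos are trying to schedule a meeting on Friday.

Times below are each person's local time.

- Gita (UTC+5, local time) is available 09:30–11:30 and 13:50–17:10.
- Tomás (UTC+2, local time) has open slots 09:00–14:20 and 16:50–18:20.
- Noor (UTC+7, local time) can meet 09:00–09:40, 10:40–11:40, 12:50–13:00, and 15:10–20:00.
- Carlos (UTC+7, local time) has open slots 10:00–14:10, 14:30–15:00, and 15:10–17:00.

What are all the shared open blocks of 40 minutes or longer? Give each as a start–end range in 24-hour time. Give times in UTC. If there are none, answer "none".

08:50–10:00

Gita → UTC: 04:30–06:30, 08:50–12:10.
Tomás → UTC: 07:00–12:20, 14:50–16:20.
Noor → UTC: 02:00–02:40, 03:40–04:40, 05:50–06:00, 08:10–13:00.
Carlos → UTC: 03:00–07:10, 07:30–08:00, 08:10–10:00.
Gita ∩ Tomás: 08:50–12:10.
Gita ∩ Tomás ∩ Noor: 08:50–12:10.
Gita ∩ Tomás ∩ Noor ∩ Carlos: 08:50–10:00.
Windows ≥ 40 min: 08:50–10:00.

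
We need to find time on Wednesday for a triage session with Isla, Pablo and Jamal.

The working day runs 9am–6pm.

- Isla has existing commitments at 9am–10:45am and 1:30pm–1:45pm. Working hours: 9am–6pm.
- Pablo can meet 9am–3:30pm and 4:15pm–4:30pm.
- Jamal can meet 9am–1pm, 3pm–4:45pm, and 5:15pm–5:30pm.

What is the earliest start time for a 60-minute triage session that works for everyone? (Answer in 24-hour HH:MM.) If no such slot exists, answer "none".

Isla free within 09:00–18:00: 10:45–13:30, 13:45–18:00.
Isla ∩ Pablo: 10:45–13:30, 13:45–15:30, 16:15–16:30.
Isla ∩ Pablo ∩ Jamal: 10:45–13:00, 15:00–15:30, 16:15–16:30.
Windows ≥ 60 min: 10:45–13:00.
Earliest such window starts at 10:45.

10:45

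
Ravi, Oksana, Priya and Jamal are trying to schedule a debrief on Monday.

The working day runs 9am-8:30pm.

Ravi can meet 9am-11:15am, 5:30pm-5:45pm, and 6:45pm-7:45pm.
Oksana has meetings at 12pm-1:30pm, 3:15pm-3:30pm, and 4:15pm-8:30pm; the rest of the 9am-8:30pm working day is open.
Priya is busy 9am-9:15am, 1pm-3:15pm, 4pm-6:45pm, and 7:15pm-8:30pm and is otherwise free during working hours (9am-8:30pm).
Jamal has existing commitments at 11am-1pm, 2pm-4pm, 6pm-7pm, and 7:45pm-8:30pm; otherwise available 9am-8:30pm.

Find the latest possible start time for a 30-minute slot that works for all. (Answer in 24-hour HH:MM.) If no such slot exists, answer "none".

Oksana free within 09:00–20:30: 09:00–12:00, 13:30–15:15, 15:30–16:15.
Priya free within 09:00–20:30: 09:15–13:00, 15:15–16:00, 18:45–19:15.
Jamal free within 09:00–20:30: 09:00–11:00, 13:00–14:00, 16:00–18:00, 19:00–19:45.
Ravi ∩ Oksana: 09:00–11:15.
Ravi ∩ Oksana ∩ Priya: 09:15–11:15.
Ravi ∩ Oksana ∩ Priya ∩ Jamal: 09:15–11:00.
Windows ≥ 30 min: 09:15–11:00.
Latest start in the last window 09:15–11:00 is 11:00 − 30 min = 10:30.

10:30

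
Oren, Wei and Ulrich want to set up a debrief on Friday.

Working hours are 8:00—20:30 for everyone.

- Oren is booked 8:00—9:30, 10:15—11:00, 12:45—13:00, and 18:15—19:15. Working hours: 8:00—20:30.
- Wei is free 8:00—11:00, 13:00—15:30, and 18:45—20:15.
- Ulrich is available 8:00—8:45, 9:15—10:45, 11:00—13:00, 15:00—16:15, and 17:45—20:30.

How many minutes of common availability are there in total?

135 minutes

Oren free within 08:00–20:30: 09:30–10:15, 11:00–12:45, 13:00–18:15, 19:15–20:30.
Oren ∩ Wei: 09:30–10:15, 13:00–15:30, 19:15–20:15.
Oren ∩ Wei ∩ Ulrich: 09:30–10:15, 15:00–15:30, 19:15–20:15.
Total common minutes: 45 + 30 + 60 = 135.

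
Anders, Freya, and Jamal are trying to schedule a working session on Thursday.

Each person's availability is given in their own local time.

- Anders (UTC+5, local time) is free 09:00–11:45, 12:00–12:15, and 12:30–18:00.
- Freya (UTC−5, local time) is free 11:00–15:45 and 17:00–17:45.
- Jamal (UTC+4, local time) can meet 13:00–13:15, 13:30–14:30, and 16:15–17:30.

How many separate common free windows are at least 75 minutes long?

Anders → UTC: 04:00–06:45, 07:00–07:15, 07:30–13:00.
Freya → UTC: 16:00–20:45, 22:00–22:45.
Jamal → UTC: 09:00–09:15, 09:30–10:30, 12:15–13:30.
Anders ∩ Freya: (none).
Anders ∩ Freya ∩ Jamal: (none).
Windows ≥ 75 min: (none).
That's 0 windows.

0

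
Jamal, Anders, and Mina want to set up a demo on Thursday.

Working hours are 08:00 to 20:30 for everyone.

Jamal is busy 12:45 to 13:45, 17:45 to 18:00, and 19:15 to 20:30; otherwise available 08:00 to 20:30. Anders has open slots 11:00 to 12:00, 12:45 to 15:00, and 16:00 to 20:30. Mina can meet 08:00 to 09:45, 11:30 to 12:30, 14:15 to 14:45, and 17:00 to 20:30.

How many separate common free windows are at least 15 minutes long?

4

Jamal free within 08:00–20:30: 08:00–12:45, 13:45–17:45, 18:00–19:15.
Jamal ∩ Anders: 11:00–12:00, 13:45–15:00, 16:00–17:45, 18:00–19:15.
Jamal ∩ Anders ∩ Mina: 11:30–12:00, 14:15–14:45, 17:00–17:45, 18:00–19:15.
Windows ≥ 15 min: 11:30–12:00, 14:15–14:45, 17:00–17:45, 18:00–19:15.
That's 4 windows.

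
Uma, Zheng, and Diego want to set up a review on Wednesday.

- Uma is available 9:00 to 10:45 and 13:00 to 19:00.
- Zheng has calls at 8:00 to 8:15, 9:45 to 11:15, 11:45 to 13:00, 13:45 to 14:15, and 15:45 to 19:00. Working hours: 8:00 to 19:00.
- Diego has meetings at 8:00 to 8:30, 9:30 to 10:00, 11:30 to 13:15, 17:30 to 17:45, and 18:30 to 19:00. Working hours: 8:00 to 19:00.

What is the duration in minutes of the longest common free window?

90 minutes

Zheng free within 08:00–19:00: 08:15–09:45, 11:15–11:45, 13:00–13:45, 14:15–15:45.
Diego free within 08:00–19:00: 08:30–09:30, 10:00–11:30, 13:15–17:30, 17:45–18:30.
Uma ∩ Zheng: 09:00–09:45, 13:00–13:45, 14:15–15:45.
Uma ∩ Zheng ∩ Diego: 09:00–09:30, 13:15–13:45, 14:15–15:45.
Common window lengths: 30, 30, 90 min; longest is 90.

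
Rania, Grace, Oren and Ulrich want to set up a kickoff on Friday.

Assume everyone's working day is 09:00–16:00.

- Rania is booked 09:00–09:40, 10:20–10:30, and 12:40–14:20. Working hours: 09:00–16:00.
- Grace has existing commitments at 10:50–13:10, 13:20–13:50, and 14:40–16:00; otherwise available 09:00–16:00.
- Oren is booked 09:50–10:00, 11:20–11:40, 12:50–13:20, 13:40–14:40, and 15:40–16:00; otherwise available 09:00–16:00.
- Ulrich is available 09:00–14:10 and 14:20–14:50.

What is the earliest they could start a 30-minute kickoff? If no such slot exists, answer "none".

none

Rania free within 09:00–16:00: 09:40–10:20, 10:30–12:40, 14:20–16:00.
Grace free within 09:00–16:00: 09:00–10:50, 13:10–13:20, 13:50–14:40.
Oren free within 09:00–16:00: 09:00–09:50, 10:00–11:20, 11:40–12:50, 13:20–13:40, 14:40–15:40.
Rania ∩ Grace: 09:40–10:20, 10:30–10:50, 14:20–14:40.
Rania ∩ Grace ∩ Oren: 09:40–09:50, 10:00–10:20, 10:30–10:50.
Rania ∩ Grace ∩ Oren ∩ Ulrich: 09:40–09:50, 10:00–10:20, 10:30–10:50.
Windows ≥ 30 min: (none).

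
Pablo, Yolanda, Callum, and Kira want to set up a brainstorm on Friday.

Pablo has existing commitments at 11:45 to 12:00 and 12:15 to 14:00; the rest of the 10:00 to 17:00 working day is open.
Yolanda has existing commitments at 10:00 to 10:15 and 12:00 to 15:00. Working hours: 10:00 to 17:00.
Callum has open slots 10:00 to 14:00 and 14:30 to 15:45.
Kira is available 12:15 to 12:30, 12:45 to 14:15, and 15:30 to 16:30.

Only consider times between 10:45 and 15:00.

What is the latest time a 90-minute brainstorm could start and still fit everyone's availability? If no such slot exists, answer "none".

none

Pablo free within 10:00–17:00: 10:00–11:45, 12:00–12:15, 14:00–17:00.
Yolanda free within 10:00–17:00: 10:15–12:00, 15:00–17:00.
Pablo ∩ Yolanda: 10:15–11:45, 15:00–17:00.
Pablo ∩ Yolanda ∩ Callum: 10:15–11:45, 15:00–15:45.
Pablo ∩ Yolanda ∩ Callum ∩ Kira: 15:30–15:45.
Restricted to 10:45–15:00: (none).
Windows ≥ 90 min: (none).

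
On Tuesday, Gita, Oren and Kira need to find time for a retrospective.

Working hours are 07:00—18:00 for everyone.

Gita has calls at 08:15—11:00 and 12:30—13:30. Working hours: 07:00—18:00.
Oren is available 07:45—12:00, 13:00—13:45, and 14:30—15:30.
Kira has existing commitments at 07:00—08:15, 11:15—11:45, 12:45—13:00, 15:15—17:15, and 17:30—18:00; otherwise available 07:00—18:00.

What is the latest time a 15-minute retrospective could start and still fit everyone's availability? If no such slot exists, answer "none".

15:00

Gita free within 07:00–18:00: 07:00–08:15, 11:00–12:30, 13:30–18:00.
Kira free within 07:00–18:00: 08:15–11:15, 11:45–12:45, 13:00–15:15, 17:15–17:30.
Gita ∩ Oren: 07:45–08:15, 11:00–12:00, 13:30–13:45, 14:30–15:30.
Gita ∩ Oren ∩ Kira: 11:00–11:15, 11:45–12:00, 13:30–13:45, 14:30–15:15.
Windows ≥ 15 min: 11:00–11:15, 11:45–12:00, 13:30–13:45, 14:30–15:15.
Latest start in the last window 14:30–15:15 is 15:15 − 15 min = 15:00.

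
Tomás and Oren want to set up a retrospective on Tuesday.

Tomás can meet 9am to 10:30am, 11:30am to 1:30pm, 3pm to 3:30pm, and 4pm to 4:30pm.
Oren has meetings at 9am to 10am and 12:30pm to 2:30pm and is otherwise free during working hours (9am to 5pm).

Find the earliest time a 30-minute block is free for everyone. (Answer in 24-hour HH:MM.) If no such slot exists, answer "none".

Oren free within 09:00–17:00: 10:00–12:30, 14:30–17:00.
Tomás ∩ Oren: 10:00–10:30, 11:30–12:30, 15:00–15:30, 16:00–16:30.
Windows ≥ 30 min: 10:00–10:30, 11:30–12:30, 15:00–15:30, 16:00–16:30.
Earliest such window starts at 10:00.

10:00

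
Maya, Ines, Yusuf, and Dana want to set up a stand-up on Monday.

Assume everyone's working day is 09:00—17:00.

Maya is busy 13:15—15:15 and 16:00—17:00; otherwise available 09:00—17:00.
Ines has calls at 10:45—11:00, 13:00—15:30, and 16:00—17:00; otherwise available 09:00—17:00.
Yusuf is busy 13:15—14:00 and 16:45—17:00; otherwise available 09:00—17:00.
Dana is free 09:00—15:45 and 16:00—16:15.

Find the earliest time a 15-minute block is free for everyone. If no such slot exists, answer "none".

09:00

Maya free within 09:00–17:00: 09:00–13:15, 15:15–16:00.
Ines free within 09:00–17:00: 09:00–10:45, 11:00–13:00, 15:30–16:00.
Yusuf free within 09:00–17:00: 09:00–13:15, 14:00–16:45.
Maya ∩ Ines: 09:00–10:45, 11:00–13:00, 15:30–16:00.
Maya ∩ Ines ∩ Yusuf: 09:00–10:45, 11:00–13:00, 15:30–16:00.
Maya ∩ Ines ∩ Yusuf ∩ Dana: 09:00–10:45, 11:00–13:00, 15:30–15:45.
Windows ≥ 15 min: 09:00–10:45, 11:00–13:00, 15:30–15:45.
Earliest such window starts at 09:00.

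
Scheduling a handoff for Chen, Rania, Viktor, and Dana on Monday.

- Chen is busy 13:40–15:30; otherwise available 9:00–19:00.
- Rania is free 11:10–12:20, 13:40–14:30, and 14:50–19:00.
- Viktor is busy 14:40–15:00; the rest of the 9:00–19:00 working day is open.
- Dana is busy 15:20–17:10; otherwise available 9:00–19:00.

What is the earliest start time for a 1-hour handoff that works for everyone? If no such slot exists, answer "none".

11:10

Chen free within 09:00–19:00: 09:00–13:40, 15:30–19:00.
Viktor free within 09:00–19:00: 09:00–14:40, 15:00–19:00.
Dana free within 09:00–19:00: 09:00–15:20, 17:10–19:00.
Chen ∩ Rania: 11:10–12:20, 15:30–19:00.
Chen ∩ Rania ∩ Viktor: 11:10–12:20, 15:30–19:00.
Chen ∩ Rania ∩ Viktor ∩ Dana: 11:10–12:20, 17:10–19:00.
Windows ≥ 60 min: 11:10–12:20, 17:10–19:00.
Earliest such window starts at 11:10.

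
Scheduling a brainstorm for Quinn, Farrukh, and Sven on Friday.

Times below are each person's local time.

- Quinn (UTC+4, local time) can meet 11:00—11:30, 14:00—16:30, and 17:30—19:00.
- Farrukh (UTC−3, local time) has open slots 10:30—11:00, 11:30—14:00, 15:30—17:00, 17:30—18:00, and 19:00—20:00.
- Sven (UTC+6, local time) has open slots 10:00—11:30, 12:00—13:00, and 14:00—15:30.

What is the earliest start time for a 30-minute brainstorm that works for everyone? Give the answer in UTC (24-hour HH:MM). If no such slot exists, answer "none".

Quinn → UTC: 07:00–07:30, 10:00–12:30, 13:30–15:00.
Farrukh → UTC: 13:30–14:00, 14:30–17:00, 18:30–20:00, 20:30–21:00, 22:00–23:00.
Sven → UTC: 04:00–05:30, 06:00–07:00, 08:00–09:30.
Quinn ∩ Farrukh: 13:30–14:00, 14:30–15:00.
Quinn ∩ Farrukh ∩ Sven: (none).
Windows ≥ 30 min: (none).

none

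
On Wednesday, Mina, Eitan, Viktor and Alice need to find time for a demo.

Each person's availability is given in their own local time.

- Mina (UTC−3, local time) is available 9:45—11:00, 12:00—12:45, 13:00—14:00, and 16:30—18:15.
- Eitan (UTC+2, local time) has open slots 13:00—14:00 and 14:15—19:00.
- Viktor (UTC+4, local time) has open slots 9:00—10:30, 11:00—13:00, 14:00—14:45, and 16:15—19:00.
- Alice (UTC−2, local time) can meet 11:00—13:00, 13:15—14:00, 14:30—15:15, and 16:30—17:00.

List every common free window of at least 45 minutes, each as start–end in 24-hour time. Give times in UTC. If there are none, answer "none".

13:00–14:00

Mina → UTC: 12:45–14:00, 15:00–15:45, 16:00–17:00, 19:30–21:15.
Eitan → UTC: 11:00–12:00, 12:15–17:00.
Viktor → UTC: 05:00–06:30, 07:00–09:00, 10:00–10:45, 12:15–15:00.
Alice → UTC: 13:00–15:00, 15:15–16:00, 16:30–17:15, 18:30–19:00.
Mina ∩ Eitan: 12:45–14:00, 15:00–15:45, 16:00–17:00.
Mina ∩ Eitan ∩ Viktor: 12:45–14:00.
Mina ∩ Eitan ∩ Viktor ∩ Alice: 13:00–14:00.
Windows ≥ 45 min: 13:00–14:00.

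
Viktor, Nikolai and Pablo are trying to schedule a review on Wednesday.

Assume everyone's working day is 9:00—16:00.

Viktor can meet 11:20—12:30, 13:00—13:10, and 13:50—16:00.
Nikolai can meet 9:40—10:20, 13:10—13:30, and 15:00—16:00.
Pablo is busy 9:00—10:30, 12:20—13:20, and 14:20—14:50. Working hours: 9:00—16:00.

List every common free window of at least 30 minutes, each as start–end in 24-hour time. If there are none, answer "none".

15:00–16:00

Pablo free within 09:00–16:00: 10:30–12:20, 13:20–14:20, 14:50–16:00.
Viktor ∩ Nikolai: 15:00–16:00.
Viktor ∩ Nikolai ∩ Pablo: 15:00–16:00.
Windows ≥ 30 min: 15:00–16:00.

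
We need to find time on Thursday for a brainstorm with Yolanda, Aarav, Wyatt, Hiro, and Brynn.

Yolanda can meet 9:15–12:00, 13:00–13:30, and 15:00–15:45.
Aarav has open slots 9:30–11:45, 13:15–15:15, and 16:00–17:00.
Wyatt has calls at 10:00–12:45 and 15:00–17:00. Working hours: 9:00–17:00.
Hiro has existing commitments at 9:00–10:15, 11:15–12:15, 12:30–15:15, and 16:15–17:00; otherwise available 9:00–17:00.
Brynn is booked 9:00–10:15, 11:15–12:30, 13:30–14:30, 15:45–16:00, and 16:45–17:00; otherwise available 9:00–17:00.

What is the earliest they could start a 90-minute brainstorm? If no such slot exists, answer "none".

Wyatt free within 09:00–17:00: 09:00–10:00, 12:45–15:00.
Hiro free within 09:00–17:00: 10:15–11:15, 12:15–12:30, 15:15–16:15.
Brynn free within 09:00–17:00: 10:15–11:15, 12:30–13:30, 14:30–15:45, 16:00–16:45.
Yolanda ∩ Aarav: 09:30–11:45, 13:15–13:30, 15:00–15:15.
Yolanda ∩ Aarav ∩ Wyatt: 09:30–10:00, 13:15–13:30.
Yolanda ∩ Aarav ∩ Wyatt ∩ Hiro: (none).
Yolanda ∩ Aarav ∩ Wyatt ∩ Hiro ∩ Brynn: (none).
Windows ≥ 90 min: (none).

none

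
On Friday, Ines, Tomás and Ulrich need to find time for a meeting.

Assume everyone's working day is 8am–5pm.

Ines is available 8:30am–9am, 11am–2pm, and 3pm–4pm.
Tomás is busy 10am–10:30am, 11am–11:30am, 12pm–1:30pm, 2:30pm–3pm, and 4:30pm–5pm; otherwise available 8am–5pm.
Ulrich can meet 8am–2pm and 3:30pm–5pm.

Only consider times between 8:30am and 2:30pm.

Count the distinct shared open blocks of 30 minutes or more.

Tomás free within 08:00–17:00: 08:00–10:00, 10:30–11:00, 11:30–12:00, 13:30–14:30, 15:00–16:30.
Ines ∩ Tomás: 08:30–09:00, 11:30–12:00, 13:30–14:00, 15:00–16:00.
Ines ∩ Tomás ∩ Ulrich: 08:30–09:00, 11:30–12:00, 13:30–14:00, 15:30–16:00.
Restricted to 08:30–14:30: 08:30–09:00, 11:30–12:00, 13:30–14:00.
Windows ≥ 30 min: 08:30–09:00, 11:30–12:00, 13:30–14:00.
That's 3 windows.

3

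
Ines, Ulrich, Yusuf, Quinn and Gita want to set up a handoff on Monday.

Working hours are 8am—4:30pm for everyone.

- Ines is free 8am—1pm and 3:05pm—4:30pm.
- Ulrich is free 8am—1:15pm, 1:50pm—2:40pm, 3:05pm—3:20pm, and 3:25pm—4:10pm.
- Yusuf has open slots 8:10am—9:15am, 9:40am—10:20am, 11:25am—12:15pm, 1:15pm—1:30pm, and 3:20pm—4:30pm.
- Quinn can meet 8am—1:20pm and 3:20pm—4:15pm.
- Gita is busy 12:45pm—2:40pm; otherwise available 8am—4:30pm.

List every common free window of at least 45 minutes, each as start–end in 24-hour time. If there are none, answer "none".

08:10–09:15, 11:25–12:15, 15:25–16:10

Gita free within 08:00–16:30: 08:00–12:45, 14:40–16:30.
Ines ∩ Ulrich: 08:00–13:00, 15:05–15:20, 15:25–16:10.
Ines ∩ Ulrich ∩ Yusuf: 08:10–09:15, 09:40–10:20, 11:25–12:15, 15:25–16:10.
Ines ∩ Ulrich ∩ Yusuf ∩ Quinn: 08:10–09:15, 09:40–10:20, 11:25–12:15, 15:25–16:10.
Ines ∩ Ulrich ∩ Yusuf ∩ Quinn ∩ Gita: 08:10–09:15, 09:40–10:20, 11:25–12:15, 15:25–16:10.
Windows ≥ 45 min: 08:10–09:15, 11:25–12:15, 15:25–16:10.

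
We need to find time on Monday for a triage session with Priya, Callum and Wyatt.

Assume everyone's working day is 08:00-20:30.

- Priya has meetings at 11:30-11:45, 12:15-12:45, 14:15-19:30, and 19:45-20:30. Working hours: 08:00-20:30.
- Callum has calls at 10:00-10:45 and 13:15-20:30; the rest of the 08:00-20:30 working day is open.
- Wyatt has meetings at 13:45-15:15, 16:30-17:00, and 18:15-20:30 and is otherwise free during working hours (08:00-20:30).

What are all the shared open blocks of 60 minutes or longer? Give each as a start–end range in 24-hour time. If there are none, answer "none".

Priya free within 08:00–20:30: 08:00–11:30, 11:45–12:15, 12:45–14:15, 19:30–19:45.
Callum free within 08:00–20:30: 08:00–10:00, 10:45–13:15.
Wyatt free within 08:00–20:30: 08:00–13:45, 15:15–16:30, 17:00–18:15.
Priya ∩ Callum: 08:00–10:00, 10:45–11:30, 11:45–12:15, 12:45–13:15.
Priya ∩ Callum ∩ Wyatt: 08:00–10:00, 10:45–11:30, 11:45–12:15, 12:45–13:15.
Windows ≥ 60 min: 08:00–10:00.

08:00–10:00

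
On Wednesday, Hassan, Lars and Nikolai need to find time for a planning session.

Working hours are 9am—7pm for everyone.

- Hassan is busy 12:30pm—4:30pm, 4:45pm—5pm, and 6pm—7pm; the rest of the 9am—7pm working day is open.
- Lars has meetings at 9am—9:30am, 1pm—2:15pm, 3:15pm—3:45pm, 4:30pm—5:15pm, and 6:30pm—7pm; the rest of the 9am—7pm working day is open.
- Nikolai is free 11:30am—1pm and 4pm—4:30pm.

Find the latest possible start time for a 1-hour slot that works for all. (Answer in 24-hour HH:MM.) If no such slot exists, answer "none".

11:30

Hassan free within 09:00–19:00: 09:00–12:30, 16:30–16:45, 17:00–18:00.
Lars free within 09:00–19:00: 09:30–13:00, 14:15–15:15, 15:45–16:30, 17:15–18:30.
Hassan ∩ Lars: 09:30–12:30, 17:15–18:00.
Hassan ∩ Lars ∩ Nikolai: 11:30–12:30.
Windows ≥ 60 min: 11:30–12:30.
Latest start in the last window 11:30–12:30 is 12:30 − 60 min = 11:30.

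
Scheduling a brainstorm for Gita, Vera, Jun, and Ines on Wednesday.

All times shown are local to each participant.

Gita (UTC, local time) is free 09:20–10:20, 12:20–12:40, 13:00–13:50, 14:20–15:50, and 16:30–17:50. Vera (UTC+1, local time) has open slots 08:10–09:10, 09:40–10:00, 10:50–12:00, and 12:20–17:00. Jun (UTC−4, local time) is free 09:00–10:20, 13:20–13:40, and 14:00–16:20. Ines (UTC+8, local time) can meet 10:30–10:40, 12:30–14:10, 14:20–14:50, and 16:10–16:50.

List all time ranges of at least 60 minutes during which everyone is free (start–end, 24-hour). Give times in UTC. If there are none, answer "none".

none

Gita → UTC: 09:20–10:20, 12:20–12:40, 13:00–13:50, 14:20–15:50, 16:30–17:50.
Vera → UTC: 07:10–08:10, 08:40–09:00, 09:50–11:00, 11:20–16:00.
Jun → UTC: 13:00–14:20, 17:20–17:40, 18:00–20:20.
Ines → UTC: 02:30–02:40, 04:30–06:10, 06:20–06:50, 08:10–08:50.
Gita ∩ Vera: 09:50–10:20, 12:20–12:40, 13:00–13:50, 14:20–15:50.
Gita ∩ Vera ∩ Jun: 13:00–13:50.
Gita ∩ Vera ∩ Jun ∩ Ines: (none).
Windows ≥ 60 min: (none).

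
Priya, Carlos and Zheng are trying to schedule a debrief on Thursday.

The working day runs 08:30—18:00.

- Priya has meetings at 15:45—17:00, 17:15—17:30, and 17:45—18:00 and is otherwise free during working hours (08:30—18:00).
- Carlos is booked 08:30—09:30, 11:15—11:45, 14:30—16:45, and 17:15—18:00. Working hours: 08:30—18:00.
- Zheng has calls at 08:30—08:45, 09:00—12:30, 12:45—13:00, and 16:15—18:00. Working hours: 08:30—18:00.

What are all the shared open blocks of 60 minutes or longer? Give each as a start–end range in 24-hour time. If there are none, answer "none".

13:00–14:30

Priya free within 08:30–18:00: 08:30–15:45, 17:00–17:15, 17:30–17:45.
Carlos free within 08:30–18:00: 09:30–11:15, 11:45–14:30, 16:45–17:15.
Zheng free within 08:30–18:00: 08:45–09:00, 12:30–12:45, 13:00–16:15.
Priya ∩ Carlos: 09:30–11:15, 11:45–14:30, 17:00–17:15.
Priya ∩ Carlos ∩ Zheng: 12:30–12:45, 13:00–14:30.
Windows ≥ 60 min: 13:00–14:30.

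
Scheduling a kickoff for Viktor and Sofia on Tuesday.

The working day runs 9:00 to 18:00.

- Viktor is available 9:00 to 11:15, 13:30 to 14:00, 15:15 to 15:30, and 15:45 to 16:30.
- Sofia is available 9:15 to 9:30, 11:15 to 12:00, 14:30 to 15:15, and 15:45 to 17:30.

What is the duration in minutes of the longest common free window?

45 minutes

Viktor ∩ Sofia: 09:15–09:30, 15:45–16:30.
Common window lengths: 15, 45 min; longest is 45.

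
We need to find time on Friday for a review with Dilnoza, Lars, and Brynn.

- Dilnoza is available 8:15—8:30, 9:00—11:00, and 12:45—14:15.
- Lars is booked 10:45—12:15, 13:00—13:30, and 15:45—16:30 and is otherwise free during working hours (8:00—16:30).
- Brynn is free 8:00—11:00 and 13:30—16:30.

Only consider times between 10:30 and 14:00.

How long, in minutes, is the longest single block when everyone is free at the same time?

Lars free within 08:00–16:30: 08:00–10:45, 12:15–13:00, 13:30–15:45.
Dilnoza ∩ Lars: 08:15–08:30, 09:00–10:45, 12:45–13:00, 13:30–14:15.
Dilnoza ∩ Lars ∩ Brynn: 08:15–08:30, 09:00–10:45, 13:30–14:15.
Restricted to 10:30–14:00: 10:30–10:45, 13:30–14:00.
Common window lengths: 15, 30 min; longest is 30.

30 minutes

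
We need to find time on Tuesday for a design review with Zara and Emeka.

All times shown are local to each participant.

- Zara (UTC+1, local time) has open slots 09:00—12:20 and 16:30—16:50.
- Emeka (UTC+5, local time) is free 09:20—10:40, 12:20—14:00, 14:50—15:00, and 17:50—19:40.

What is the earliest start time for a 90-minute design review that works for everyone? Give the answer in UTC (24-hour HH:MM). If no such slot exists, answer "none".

none

Zara → UTC: 08:00–11:20, 15:30–15:50.
Emeka → UTC: 04:20–05:40, 07:20–09:00, 09:50–10:00, 12:50–14:40.
Zara ∩ Emeka: 08:00–09:00, 09:50–10:00.
Windows ≥ 90 min: (none).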